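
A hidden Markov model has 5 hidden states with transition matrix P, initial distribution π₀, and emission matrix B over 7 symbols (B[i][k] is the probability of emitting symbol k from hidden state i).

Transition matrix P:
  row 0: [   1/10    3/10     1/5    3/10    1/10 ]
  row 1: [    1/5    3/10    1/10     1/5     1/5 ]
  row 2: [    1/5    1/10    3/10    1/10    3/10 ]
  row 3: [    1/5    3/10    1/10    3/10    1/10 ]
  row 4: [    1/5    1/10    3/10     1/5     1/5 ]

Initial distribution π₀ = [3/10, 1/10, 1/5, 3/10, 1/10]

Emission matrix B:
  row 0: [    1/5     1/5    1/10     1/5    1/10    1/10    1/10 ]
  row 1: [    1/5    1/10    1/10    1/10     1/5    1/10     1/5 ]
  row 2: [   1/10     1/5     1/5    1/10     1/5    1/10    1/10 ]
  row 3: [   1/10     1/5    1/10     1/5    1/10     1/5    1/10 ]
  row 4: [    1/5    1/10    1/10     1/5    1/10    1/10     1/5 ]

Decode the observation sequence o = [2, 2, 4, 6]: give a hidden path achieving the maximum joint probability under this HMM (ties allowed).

path = [2, 2, 2, 4]

t=0: δ = [3.000e-02, 1.000e-02, 4.000e-02, 3.000e-02, 1.000e-02]  (obs o_0=2)
t=1: δ = [8.000e-04, 9.000e-04, 2.400e-03, 9.000e-04, 1.200e-03]  ψ = [2, 0, 2, 0, 2]  (obs o_1=2)
t=2: δ = [4.800e-05, 5.400e-05, 1.440e-04, 2.700e-05, 7.200e-05]  ψ = [2, 1, 2, 3, 2]  (obs o_2=4)
t=3: δ = [2.880e-06, 3.240e-06, 4.320e-06, 1.440e-06, 8.640e-06]  ψ = [2, 1, 2, 0, 2]  (obs o_3=6)
backtrack: best end state = 4; path = [2, 2, 2, 4]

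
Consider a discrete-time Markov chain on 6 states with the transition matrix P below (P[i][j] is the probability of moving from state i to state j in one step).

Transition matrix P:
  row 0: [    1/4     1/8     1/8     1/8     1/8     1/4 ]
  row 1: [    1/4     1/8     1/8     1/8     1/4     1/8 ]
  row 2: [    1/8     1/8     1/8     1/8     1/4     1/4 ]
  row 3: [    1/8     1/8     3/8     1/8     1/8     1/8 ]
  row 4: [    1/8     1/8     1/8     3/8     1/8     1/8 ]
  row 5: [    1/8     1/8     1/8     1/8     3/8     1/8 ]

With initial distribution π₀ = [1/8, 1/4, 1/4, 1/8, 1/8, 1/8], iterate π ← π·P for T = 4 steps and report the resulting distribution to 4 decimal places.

t=0: π = [0.1250, 0.2500, 0.2500, 0.1250, 0.1250, 0.1250]
t=1: π = [0.1719, 0.1250, 0.1563, 0.1563, 0.2188, 0.1719]
t=2: π = [0.1621, 0.1250, 0.1641, 0.1797, 0.2031, 0.1660]
t=3: π = [0.1609, 0.1250, 0.1699, 0.1758, 0.2026, 0.1658]
t=4: π = [0.1607, 0.1250, 0.1689, 0.1757, 0.2033, 0.1664]

π = [0.1607, 0.1250, 0.1689, 0.1757, 0.2033, 0.1664]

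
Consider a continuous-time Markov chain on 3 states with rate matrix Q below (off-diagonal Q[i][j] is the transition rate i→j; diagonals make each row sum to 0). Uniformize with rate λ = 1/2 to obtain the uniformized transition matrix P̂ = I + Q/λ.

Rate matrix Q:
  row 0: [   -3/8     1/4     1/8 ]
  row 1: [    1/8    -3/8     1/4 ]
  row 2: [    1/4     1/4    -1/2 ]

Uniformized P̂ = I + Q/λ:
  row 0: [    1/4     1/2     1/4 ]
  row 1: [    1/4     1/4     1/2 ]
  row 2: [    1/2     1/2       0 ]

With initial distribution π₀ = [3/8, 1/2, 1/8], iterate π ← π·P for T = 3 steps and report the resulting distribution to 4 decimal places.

π = [0.3145, 0.3984, 0.2871]

t=0: π = [0.3750, 0.5000, 0.1250]
t=1: π = [0.2813, 0.3750, 0.3438]
t=2: π = [0.3359, 0.4063, 0.2578]
t=3: π = [0.3145, 0.3984, 0.2871]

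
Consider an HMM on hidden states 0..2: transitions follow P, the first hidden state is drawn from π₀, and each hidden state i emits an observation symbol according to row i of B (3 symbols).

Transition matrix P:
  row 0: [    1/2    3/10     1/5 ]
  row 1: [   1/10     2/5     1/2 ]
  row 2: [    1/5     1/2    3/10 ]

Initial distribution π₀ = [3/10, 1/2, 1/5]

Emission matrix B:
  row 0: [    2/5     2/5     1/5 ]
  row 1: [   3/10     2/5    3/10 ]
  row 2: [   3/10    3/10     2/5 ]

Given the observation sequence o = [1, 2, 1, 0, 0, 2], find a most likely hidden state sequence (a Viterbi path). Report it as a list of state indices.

path = [1, 2, 1, 2, 1, 2]

t=0: δ = [1.200e-01, 2.000e-01, 6.000e-02]  (obs o_0=1)
t=1: δ = [1.200e-02, 2.400e-02, 4.000e-02]  ψ = [0, 1, 1]  (obs o_1=2)
t=2: δ = [3.200e-03, 8.000e-03, 3.600e-03]  ψ = [2, 2, 1]  (obs o_2=1)
t=3: δ = [6.400e-04, 9.600e-04, 1.200e-03]  ψ = [0, 1, 1]  (obs o_3=0)
t=4: δ = [1.280e-04, 1.800e-04, 1.440e-04]  ψ = [0, 2, 1]  (obs o_4=0)
t=5: δ = [1.280e-05, 2.160e-05, 3.600e-05]  ψ = [0, 1, 1]  (obs o_5=2)
backtrack: best end state = 2; path = [1, 2, 1, 2, 1, 2]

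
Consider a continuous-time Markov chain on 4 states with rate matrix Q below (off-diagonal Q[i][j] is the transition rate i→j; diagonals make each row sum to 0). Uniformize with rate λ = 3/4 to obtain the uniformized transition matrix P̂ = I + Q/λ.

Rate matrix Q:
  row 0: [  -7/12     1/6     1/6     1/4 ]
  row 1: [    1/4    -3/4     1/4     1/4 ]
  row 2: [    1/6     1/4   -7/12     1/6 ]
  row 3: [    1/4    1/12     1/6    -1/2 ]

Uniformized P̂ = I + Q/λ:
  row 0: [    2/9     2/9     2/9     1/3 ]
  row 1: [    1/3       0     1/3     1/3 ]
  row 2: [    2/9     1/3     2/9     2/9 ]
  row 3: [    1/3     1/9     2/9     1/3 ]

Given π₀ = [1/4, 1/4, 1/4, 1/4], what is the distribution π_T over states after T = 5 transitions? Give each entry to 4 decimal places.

t=0: π = [0.2500, 0.2500, 0.2500, 0.2500]
t=1: π = [0.2778, 0.1667, 0.2500, 0.3056]
t=2: π = [0.2747, 0.1790, 0.2407, 0.3056]
t=3: π = [0.2761, 0.1752, 0.2421, 0.3066]
t=4: π = [0.2758, 0.1761, 0.2417, 0.3064]
t=5: π = [0.2758, 0.1759, 0.2418, 0.3065]

π = [0.2758, 0.1759, 0.2418, 0.3065]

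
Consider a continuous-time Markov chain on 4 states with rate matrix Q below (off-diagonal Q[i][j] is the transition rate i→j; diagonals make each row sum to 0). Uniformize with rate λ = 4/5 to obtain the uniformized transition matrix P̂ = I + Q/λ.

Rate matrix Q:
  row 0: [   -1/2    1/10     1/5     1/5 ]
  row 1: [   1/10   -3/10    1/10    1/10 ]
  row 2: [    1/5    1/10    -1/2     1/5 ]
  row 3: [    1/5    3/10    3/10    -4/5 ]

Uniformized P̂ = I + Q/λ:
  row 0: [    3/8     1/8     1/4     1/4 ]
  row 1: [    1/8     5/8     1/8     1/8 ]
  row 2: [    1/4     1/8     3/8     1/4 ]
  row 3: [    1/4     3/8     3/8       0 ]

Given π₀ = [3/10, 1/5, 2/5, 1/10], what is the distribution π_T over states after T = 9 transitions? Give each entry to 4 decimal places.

t=0: π = [0.3000, 0.2000, 0.4000, 0.1000]
t=1: π = [0.2625, 0.2500, 0.2875, 0.2000]
t=2: π = [0.2516, 0.3000, 0.2797, 0.1688]
t=3: π = [0.2439, 0.3172, 0.2686, 0.1703]
t=4: π = [0.2408, 0.3262, 0.2652, 0.1678]
t=5: π = [0.2393, 0.3300, 0.2634, 0.1673]
t=6: π = [0.2387, 0.3318, 0.2626, 0.1669]
t=7: π = [0.2384, 0.3326, 0.2622, 0.1668]
t=8: π = [0.2382, 0.3330, 0.2620, 0.1667]
t=9: π = [0.2381, 0.3332, 0.2620, 0.1667]

π = [0.2381, 0.3332, 0.2620, 0.1667]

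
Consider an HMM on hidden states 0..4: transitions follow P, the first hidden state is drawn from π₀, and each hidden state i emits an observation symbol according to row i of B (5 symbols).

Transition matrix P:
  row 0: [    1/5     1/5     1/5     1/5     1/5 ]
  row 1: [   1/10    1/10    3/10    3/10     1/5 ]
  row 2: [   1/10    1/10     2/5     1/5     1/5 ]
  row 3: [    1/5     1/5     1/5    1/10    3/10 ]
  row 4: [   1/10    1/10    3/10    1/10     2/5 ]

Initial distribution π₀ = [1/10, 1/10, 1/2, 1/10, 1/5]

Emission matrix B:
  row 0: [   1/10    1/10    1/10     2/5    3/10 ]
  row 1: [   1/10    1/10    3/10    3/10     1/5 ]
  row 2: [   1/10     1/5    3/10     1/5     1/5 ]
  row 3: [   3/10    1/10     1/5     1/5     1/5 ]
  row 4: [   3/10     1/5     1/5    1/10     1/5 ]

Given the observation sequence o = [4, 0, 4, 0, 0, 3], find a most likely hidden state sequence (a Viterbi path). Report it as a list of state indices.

t=0: δ = [3.000e-02, 2.000e-02, 1.000e-01, 2.000e-02, 4.000e-02]  (obs o_0=4)
t=1: δ = [1.000e-03, 1.000e-03, 4.000e-03, 6.000e-03, 6.000e-03]  ψ = [2, 2, 2, 2, 2]  (obs o_1=0)
t=2: δ = [3.600e-04, 2.400e-04, 3.600e-04, 1.600e-04, 4.800e-04]  ψ = [3, 3, 4, 2, 4]  (obs o_2=4)
t=3: δ = [7.200e-06, 7.200e-06, 1.440e-05, 2.160e-05, 5.760e-05]  ψ = [0, 0, 2, 0, 4]  (obs o_3=0)
t=4: δ = [5.760e-07, 5.760e-07, 1.728e-06, 1.728e-06, 6.912e-06]  ψ = [4, 4, 4, 4, 4]  (obs o_4=0)
t=5: δ = [2.765e-07, 2.074e-07, 4.147e-07, 1.382e-07, 2.765e-07]  ψ = [4, 4, 4, 4, 4]  (obs o_5=3)
backtrack: best end state = 2; path = [2, 4, 4, 4, 4, 2]

path = [2, 4, 4, 4, 4, 2]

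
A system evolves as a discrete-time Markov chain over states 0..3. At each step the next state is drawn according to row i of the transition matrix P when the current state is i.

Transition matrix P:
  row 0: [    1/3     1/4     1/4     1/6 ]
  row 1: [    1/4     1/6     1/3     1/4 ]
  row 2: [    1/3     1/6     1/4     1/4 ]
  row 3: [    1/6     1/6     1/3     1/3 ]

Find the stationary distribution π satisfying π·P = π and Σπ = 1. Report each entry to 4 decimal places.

π = [0.2763, 0.1897, 0.2864, 0.2476]

Balance equations π_j = Σ_i π_i·P[i][j]:
  π_0 = 1/3·π_0 + 1/4·π_1 + 1/3·π_2 + 1/6·π_3
  π_1 = 1/4·π_0 + 1/6·π_1 + 1/6·π_2 + 1/6·π_3
  π_2 = 1/4·π_0 + 1/3·π_1 + 1/4·π_2 + 1/3·π_3
  normalize: π_0 + π_1 + π_2 + π_3 = 1
Solving the linear system gives exactly π = [434/1571, 298/1571, 450/1571, 389/1571].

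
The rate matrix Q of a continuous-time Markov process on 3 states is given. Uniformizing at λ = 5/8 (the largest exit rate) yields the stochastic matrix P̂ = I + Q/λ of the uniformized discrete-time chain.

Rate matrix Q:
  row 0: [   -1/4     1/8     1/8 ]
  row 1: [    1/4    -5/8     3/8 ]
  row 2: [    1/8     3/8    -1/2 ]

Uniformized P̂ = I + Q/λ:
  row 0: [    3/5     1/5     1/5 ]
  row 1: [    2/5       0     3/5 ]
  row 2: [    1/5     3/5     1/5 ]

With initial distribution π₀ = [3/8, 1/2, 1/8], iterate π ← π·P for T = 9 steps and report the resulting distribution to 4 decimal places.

t=0: π = [0.3750, 0.5000, 0.1250]
t=1: π = [0.4500, 0.1500, 0.4000]
t=2: π = [0.4100, 0.3300, 0.2600]
t=3: π = [0.4300, 0.2380, 0.3320]
t=4: π = [0.4196, 0.2852, 0.2952]
t=5: π = [0.4249, 0.2610, 0.3141]
t=6: π = [0.4222, 0.2734, 0.3044]
t=7: π = [0.4235, 0.2671, 0.3094]
t=8: π = [0.4228, 0.2703, 0.3068]
t=9: π = [0.4232, 0.2687, 0.3081]

π = [0.4232, 0.2687, 0.3081]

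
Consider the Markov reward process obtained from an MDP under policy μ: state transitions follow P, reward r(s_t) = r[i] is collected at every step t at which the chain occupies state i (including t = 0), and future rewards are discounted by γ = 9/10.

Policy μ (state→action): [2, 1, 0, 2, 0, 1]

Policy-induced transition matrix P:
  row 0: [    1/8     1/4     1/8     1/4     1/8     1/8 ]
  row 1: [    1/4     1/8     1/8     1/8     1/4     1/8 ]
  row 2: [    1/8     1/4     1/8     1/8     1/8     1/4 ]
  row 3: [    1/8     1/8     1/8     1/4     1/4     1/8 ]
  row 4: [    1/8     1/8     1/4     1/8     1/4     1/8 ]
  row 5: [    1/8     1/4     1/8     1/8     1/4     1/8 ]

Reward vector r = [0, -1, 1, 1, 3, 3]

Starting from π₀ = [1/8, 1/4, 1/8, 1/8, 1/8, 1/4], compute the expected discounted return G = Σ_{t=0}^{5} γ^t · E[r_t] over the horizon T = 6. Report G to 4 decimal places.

G = 5.5483

t=0: π = [0.1250, 0.2500, 0.1250, 0.1250, 0.1250, 0.2500], E[r] = 1.1250, γ^t·E[r] = 1.125000, running G = 1.125000
t=1: π = [0.1563, 0.1875, 0.1406, 0.1563, 0.2188, 0.1406], E[r] = 1.1875, γ^t·E[r] = 1.068750, running G = 2.193750
t=2: π = [0.1484, 0.1797, 0.1523, 0.1641, 0.2129, 0.1426], E[r] = 1.2031, γ^t·E[r] = 0.974531, running G = 3.168281
t=3: π = [0.1475, 0.1804, 0.1516, 0.1641, 0.2124, 0.1440], E[r] = 1.2046, γ^t·E[r] = 0.878146, running G = 4.046427
t=4: π = [0.1476, 0.1804, 0.1516, 0.1639, 0.2126, 0.1440], E[r] = 1.2048, γ^t·E[r] = 0.790472, running G = 4.836899
t=5: π = [0.1475, 0.1804, 0.1516, 0.1639, 0.2126, 0.1439], E[r] = 1.2048, γ^t·E[r] = 0.711422, running G = 5.548321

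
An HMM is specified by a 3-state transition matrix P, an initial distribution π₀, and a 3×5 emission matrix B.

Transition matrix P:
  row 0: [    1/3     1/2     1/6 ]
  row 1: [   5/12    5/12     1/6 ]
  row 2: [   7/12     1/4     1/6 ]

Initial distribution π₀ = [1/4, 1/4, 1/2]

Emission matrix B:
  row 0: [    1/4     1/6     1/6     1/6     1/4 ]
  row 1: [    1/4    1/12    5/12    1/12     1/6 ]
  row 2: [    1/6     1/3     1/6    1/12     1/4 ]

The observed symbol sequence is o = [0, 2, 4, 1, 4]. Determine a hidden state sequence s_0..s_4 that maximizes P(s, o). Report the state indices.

t=0: δ = [6.250e-02, 6.250e-02, 8.333e-02]  (obs o_0=0)
t=1: δ = [8.102e-03, 1.302e-02, 2.315e-03]  ψ = [2, 0, 2]  (obs o_1=2)
t=2: δ = [1.356e-03, 9.042e-04, 5.425e-04]  ψ = [1, 1, 1]  (obs o_2=4)
t=3: δ = [7.535e-05, 5.651e-05, 7.535e-05]  ψ = [0, 0, 0]  (obs o_3=1)
t=4: δ = [1.099e-05, 6.279e-06, 3.140e-06]  ψ = [2, 0, 0]  (obs o_4=4)
backtrack: best end state = 0; path = [0, 1, 0, 2, 0]

path = [0, 1, 0, 2, 0]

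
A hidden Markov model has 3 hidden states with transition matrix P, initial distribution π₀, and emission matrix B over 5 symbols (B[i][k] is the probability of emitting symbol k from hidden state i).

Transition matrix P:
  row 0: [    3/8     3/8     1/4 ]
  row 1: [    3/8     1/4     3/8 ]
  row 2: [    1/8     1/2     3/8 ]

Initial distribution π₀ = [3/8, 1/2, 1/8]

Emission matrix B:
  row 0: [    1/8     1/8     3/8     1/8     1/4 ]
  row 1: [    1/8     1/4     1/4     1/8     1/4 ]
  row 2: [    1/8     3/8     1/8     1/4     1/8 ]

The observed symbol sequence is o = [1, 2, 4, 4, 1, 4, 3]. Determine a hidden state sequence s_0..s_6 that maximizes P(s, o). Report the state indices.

t=0: δ = [4.688e-02, 1.250e-01, 4.688e-02]  (obs o_0=1)
t=1: δ = [1.758e-02, 7.812e-03, 5.859e-03]  ψ = [1, 1, 1]  (obs o_1=2)
t=2: δ = [1.648e-03, 1.648e-03, 5.493e-04]  ψ = [0, 0, 0]  (obs o_2=4)
t=3: δ = [1.545e-04, 1.545e-04, 7.725e-05]  ψ = [0, 0, 1]  (obs o_3=4)
t=4: δ = [7.242e-06, 1.448e-05, 2.173e-05]  ψ = [0, 0, 1]  (obs o_4=1)
t=5: δ = [1.358e-06, 2.716e-06, 1.018e-06]  ψ = [1, 2, 2]  (obs o_5=4)
t=6: δ = [1.273e-07, 8.487e-08, 2.546e-07]  ψ = [1, 1, 1]  (obs o_6=3)
backtrack: best end state = 2; path = [1, 0, 0, 1, 2, 1, 2]

path = [1, 0, 0, 1, 2, 1, 2]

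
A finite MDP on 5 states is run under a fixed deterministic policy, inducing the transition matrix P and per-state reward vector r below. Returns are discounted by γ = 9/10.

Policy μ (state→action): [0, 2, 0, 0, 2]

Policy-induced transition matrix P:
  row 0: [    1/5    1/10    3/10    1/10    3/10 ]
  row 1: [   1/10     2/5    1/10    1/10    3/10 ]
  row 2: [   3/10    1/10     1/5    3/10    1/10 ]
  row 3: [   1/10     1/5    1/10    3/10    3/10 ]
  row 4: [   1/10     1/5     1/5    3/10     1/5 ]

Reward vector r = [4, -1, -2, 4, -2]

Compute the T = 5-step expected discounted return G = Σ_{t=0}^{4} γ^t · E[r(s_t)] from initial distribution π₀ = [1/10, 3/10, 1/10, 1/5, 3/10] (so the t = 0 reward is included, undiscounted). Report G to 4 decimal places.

G = 1.4131

t=0: π = [0.1000, 0.3000, 0.1000, 0.2000, 0.3000], E[r] = 0.1000, γ^t·E[r] = 0.100000, running G = 0.100000
t=1: π = [0.1300, 0.2400, 0.1600, 0.2200, 0.2500], E[r] = 0.3400, γ^t·E[r] = 0.306000, running G = 0.406000
t=2: π = [0.1450, 0.2190, 0.1670, 0.2260, 0.2430], E[r] = 0.4450, γ^t·E[r] = 0.360450, running G = 0.766450
t=3: π = [0.1479, 0.2126, 0.1700, 0.2272, 0.2423], E[r] = 0.4632, γ^t·E[r] = 0.337673, running G = 1.104123
t=4: π = [0.1488, 0.2107, 0.1708, 0.2279, 0.2418], E[r] = 0.4709, γ^t·E[r] = 0.308938, running G = 1.413061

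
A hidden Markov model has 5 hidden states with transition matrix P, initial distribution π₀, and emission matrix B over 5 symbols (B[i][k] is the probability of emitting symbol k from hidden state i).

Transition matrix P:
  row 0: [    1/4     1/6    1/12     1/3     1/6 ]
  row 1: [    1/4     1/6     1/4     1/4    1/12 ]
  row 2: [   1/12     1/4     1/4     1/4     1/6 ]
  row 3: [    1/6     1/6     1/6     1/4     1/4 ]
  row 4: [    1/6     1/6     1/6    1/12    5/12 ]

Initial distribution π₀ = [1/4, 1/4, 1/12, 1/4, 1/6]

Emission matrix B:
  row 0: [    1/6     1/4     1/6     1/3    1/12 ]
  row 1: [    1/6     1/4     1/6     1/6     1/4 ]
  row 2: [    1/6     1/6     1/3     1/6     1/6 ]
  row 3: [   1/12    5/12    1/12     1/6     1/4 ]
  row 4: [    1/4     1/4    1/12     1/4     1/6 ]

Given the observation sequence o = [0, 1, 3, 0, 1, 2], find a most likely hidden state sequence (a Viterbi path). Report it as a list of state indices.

t=0: δ = [4.167e-02, 4.167e-02, 1.389e-02, 2.083e-02, 4.167e-02]  (obs o_0=0)
t=1: δ = [2.604e-03, 1.736e-03, 1.736e-03, 5.787e-03, 4.340e-03]  ψ = [0, 0, 1, 0, 4]  (obs o_1=1)
t=2: δ = [3.215e-04, 1.608e-04, 1.608e-04, 2.411e-04, 4.521e-04]  ψ = [3, 3, 3, 3, 4]  (obs o_2=3)
t=3: δ = [1.340e-05, 1.256e-05, 1.256e-05, 8.931e-06, 4.710e-05]  ψ = [0, 4, 4, 0, 4]  (obs o_3=0)
t=4: δ = [1.962e-06, 1.962e-06, 1.308e-06, 1.861e-06, 4.906e-06]  ψ = [4, 4, 4, 0, 4]  (obs o_4=1)
t=5: δ = [1.363e-07, 1.363e-07, 2.725e-07, 5.451e-08, 1.703e-07]  ψ = [4, 4, 4, 0, 4]  (obs o_5=2)
backtrack: best end state = 2; path = [4, 4, 4, 4, 4, 2]

path = [4, 4, 4, 4, 4, 2]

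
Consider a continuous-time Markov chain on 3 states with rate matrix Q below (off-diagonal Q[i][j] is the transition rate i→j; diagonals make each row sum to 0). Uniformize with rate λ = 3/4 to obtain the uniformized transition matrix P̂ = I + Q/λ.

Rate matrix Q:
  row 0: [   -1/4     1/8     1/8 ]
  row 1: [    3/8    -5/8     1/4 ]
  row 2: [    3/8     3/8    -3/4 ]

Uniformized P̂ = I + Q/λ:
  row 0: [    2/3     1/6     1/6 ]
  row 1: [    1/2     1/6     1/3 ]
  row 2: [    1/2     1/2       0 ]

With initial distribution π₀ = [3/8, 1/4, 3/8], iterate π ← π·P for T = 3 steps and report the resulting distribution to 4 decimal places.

π = [0.5990, 0.2303, 0.1707]

t=0: π = [0.3750, 0.2500, 0.3750]
t=1: π = [0.5625, 0.2917, 0.1458]
t=2: π = [0.5938, 0.2153, 0.1910]
t=3: π = [0.5990, 0.2303, 0.1707]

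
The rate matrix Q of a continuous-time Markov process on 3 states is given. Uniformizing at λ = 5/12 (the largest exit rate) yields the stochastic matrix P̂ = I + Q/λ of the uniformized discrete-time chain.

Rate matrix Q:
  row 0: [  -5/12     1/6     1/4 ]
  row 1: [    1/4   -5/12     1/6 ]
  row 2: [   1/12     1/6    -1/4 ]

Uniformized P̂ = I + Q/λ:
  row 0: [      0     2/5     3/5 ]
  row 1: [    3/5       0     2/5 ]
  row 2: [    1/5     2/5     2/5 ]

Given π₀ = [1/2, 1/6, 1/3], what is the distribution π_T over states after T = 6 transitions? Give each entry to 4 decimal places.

π = [0.2629, 0.2852, 0.4519]

t=0: π = [0.5000, 0.1667, 0.3333]
t=1: π = [0.1667, 0.3333, 0.5000]
t=2: π = [0.3000, 0.2667, 0.4333]
t=3: π = [0.2467, 0.2933, 0.4600]
t=4: π = [0.2680, 0.2827, 0.4493]
t=5: π = [0.2595, 0.2869, 0.4536]
t=6: π = [0.2629, 0.2852, 0.4519]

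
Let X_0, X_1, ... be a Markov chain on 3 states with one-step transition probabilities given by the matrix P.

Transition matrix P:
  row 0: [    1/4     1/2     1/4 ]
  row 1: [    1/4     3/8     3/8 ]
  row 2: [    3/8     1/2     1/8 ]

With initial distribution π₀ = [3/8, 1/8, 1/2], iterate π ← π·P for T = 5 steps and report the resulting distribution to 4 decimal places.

t=0: π = [0.3750, 0.1250, 0.5000]
t=1: π = [0.3125, 0.4844, 0.2031]
t=2: π = [0.2754, 0.4395, 0.2852]
t=3: π = [0.2856, 0.4451, 0.2693]
t=4: π = [0.2837, 0.4444, 0.2720]
t=5: π = [0.2840, 0.4445, 0.2715]

π = [0.2840, 0.4445, 0.2715]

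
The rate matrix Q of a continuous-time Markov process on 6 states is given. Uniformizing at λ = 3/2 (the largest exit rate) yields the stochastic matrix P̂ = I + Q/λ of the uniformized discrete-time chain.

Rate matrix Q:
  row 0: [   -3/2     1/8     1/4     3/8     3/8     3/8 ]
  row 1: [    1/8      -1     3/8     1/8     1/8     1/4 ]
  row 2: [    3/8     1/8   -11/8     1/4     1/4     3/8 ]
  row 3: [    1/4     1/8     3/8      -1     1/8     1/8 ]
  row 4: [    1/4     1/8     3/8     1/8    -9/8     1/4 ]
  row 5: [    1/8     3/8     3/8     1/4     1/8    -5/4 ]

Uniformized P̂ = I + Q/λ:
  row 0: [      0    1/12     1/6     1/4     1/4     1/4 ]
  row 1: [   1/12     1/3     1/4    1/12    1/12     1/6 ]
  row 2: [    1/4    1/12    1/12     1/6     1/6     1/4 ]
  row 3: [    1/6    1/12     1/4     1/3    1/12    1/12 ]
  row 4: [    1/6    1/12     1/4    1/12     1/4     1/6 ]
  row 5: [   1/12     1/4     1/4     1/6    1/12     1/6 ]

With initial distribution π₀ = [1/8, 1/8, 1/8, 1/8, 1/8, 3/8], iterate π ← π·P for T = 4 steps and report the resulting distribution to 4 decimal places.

t=0: π = [0.1250, 0.1250, 0.1250, 0.1250, 0.1250, 0.3750]
t=1: π = [0.1146, 0.1771, 0.2188, 0.1771, 0.1354, 0.1771]
t=2: π = [0.1363, 0.1571, 0.2040, 0.1797, 0.1432, 0.1797]
t=3: π = [0.1329, 0.1526, 0.2046, 0.1829, 0.1469, 0.1800]
t=4: π = [0.1339, 0.1515, 0.2048, 0.1833, 0.1470, 0.1795]

π = [0.1339, 0.1515, 0.2048, 0.1833, 0.1470, 0.1795]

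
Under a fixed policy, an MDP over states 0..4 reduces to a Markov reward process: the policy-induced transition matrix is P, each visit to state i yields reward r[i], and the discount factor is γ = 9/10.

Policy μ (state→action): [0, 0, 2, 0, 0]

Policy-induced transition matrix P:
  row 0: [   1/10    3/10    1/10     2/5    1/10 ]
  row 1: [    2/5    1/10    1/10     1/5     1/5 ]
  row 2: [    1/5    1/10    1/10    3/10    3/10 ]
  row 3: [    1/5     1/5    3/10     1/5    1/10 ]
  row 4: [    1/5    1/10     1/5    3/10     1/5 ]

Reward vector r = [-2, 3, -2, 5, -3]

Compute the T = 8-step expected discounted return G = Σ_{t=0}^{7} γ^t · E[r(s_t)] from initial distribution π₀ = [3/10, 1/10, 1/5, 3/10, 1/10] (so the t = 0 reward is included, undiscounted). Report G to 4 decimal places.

G = 3.5503

t=0: π = [0.3000, 0.1000, 0.2000, 0.3000, 0.1000], E[r] = 0.5000, γ^t·E[r] = 0.500000, running G = 0.500000
t=1: π = [0.1900, 0.1900, 0.1700, 0.2900, 0.1600], E[r] = 0.8200, γ^t·E[r] = 0.738000, running G = 1.238000
t=2: π = [0.2190, 0.1670, 0.1740, 0.2710, 0.1690], E[r] = 0.5630, γ^t·E[r] = 0.456030, running G = 1.694030
t=3: π = [0.2115, 0.1709, 0.1711, 0.2781, 0.1684], E[r] = 0.6328, γ^t·E[r] = 0.461311, running G = 2.155341
t=4: π = [0.2130, 0.1701, 0.1725, 0.2763, 0.1682], E[r] = 0.6162, γ^t·E[r] = 0.404256, running G = 2.559597
t=5: π = [0.2127, 0.1702, 0.1721, 0.2767, 0.1683], E[r] = 0.6195, γ^t·E[r] = 0.365812, running G = 2.925409
t=6: π = [0.2128, 0.1702, 0.1722, 0.2766, 0.1683], E[r] = 0.6189, γ^t·E[r] = 0.328887, running G = 3.254297
t=7: π = [0.2128, 0.1702, 0.1721, 0.2766, 0.1683], E[r] = 0.6190, γ^t·E[r] = 0.296052, running G = 3.550349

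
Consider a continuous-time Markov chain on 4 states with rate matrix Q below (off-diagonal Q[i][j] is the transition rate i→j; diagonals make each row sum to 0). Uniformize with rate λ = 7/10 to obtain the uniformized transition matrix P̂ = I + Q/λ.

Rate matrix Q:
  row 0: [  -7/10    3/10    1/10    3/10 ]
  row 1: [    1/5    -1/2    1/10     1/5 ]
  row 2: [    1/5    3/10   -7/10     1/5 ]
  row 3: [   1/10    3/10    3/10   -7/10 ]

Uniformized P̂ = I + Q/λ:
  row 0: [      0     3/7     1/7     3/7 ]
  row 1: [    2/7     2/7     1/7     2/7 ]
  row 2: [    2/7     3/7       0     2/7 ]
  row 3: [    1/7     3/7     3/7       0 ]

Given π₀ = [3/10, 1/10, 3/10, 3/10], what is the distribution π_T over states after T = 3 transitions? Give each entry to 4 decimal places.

π = [0.1927, 0.3758, 0.1845, 0.2469]

t=0: π = [0.3000, 0.1000, 0.3000, 0.3000]
t=1: π = [0.1571, 0.4143, 0.1857, 0.2429]
t=2: π = [0.2061, 0.3694, 0.1857, 0.2388]
t=3: π = [0.1927, 0.3758, 0.1845, 0.2469]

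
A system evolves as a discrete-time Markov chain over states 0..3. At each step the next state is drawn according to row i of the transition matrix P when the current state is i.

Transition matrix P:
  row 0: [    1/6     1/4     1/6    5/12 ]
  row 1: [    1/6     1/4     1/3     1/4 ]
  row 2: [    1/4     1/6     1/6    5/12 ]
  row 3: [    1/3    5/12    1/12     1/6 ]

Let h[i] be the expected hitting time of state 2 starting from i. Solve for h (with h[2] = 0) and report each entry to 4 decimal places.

h = [5.2075, 4.3019, 0.0000, 5.4340]

First-step conditioning: h[2] = 0; for i ≠ 2, h[i] = 1 + Σ_k P[i][k]·h[k].
  h[0] = 1 + 1/6·h[0] + 1/4·h[1] + 5/12·h[3]
  h[1] = 1 + 1/6·h[0] + 1/4·h[1] + 1/4·h[3]
  h[3] = 1 + 1/3·h[0] + 5/12·h[1] + 1/6·h[3]
Solving the 3×3 linear system over states ≠ 2 gives exactly h = [276/53, 228/53, 0, 288/53] (h[2] = 0 is the target).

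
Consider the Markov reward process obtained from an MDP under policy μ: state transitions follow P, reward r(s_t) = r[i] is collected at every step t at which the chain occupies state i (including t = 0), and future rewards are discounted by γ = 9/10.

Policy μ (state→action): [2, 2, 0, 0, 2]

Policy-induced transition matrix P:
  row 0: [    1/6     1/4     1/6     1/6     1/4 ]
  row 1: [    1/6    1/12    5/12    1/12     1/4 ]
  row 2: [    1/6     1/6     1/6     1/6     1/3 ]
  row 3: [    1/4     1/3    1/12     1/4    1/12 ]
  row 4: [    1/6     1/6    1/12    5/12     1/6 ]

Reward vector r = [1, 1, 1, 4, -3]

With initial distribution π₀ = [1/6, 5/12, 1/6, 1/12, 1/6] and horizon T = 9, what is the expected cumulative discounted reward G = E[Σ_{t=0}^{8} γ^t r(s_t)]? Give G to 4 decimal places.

t=0: π = [0.1667, 0.4167, 0.1667, 0.0833, 0.1667], E[r] = 0.5833, γ^t·E[r] = 0.583333, running G = 0.583333
t=1: π = [0.1736, 0.1597, 0.2500, 0.1806, 0.2361], E[r] = 0.5972, γ^t·E[r] = 0.537500, running G = 1.120833
t=2: π = [0.1817, 0.1979, 0.1719, 0.2274, 0.2211], E[r] = 0.7980, γ^t·E[r] = 0.646406, running G = 1.767240
t=3: π = [0.1856, 0.2032, 0.1788, 0.2244, 0.2080], E[r] = 0.8412, γ^t·E[r] = 0.613230, running G = 2.380470
t=4: π = [0.1854, 0.2026, 0.1814, 0.2204, 0.2102], E[r] = 0.8206, γ^t·E[r] = 0.538413, running G = 2.918883
t=5: π = [0.1850, 0.2020, 0.1814, 0.2207, 0.2109], E[r] = 0.8186, γ^t·E[r] = 0.483382, running G = 3.402264
t=6: π = [0.1851, 0.2020, 0.1812, 0.2209, 0.2108], E[r] = 0.8198, γ^t·E[r] = 0.435661, running G = 3.837925
t=7: π = [0.1851, 0.2021, 0.1812, 0.2209, 0.2107], E[r] = 0.8200, γ^t·E[r] = 0.392181, running G = 4.230106
t=8: π = [0.1851, 0.2021, 0.1812, 0.2209, 0.2107], E[r] = 0.8199, γ^t·E[r] = 0.352929, running G = 4.583035

G = 4.5830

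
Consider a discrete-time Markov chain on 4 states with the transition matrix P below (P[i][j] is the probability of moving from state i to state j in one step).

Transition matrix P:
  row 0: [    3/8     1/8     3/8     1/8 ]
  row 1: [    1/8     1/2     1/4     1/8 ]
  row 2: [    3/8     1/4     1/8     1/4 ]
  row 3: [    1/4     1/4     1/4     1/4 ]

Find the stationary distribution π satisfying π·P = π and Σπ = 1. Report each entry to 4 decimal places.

π = [0.2810, 0.2865, 0.2534, 0.1791]

Balance equations π_j = Σ_i π_i·P[i][j]:
  π_0 = 3/8·π_0 + 1/8·π_1 + 3/8·π_2 + 1/4·π_3
  π_1 = 1/8·π_0 + 1/2·π_1 + 1/4·π_2 + 1/4·π_3
  π_2 = 3/8·π_0 + 1/4·π_1 + 1/8·π_2 + 1/4·π_3
  normalize: π_0 + π_1 + π_2 + π_3 = 1
Solving the linear system gives exactly π = [34/121, 104/363, 92/363, 65/363].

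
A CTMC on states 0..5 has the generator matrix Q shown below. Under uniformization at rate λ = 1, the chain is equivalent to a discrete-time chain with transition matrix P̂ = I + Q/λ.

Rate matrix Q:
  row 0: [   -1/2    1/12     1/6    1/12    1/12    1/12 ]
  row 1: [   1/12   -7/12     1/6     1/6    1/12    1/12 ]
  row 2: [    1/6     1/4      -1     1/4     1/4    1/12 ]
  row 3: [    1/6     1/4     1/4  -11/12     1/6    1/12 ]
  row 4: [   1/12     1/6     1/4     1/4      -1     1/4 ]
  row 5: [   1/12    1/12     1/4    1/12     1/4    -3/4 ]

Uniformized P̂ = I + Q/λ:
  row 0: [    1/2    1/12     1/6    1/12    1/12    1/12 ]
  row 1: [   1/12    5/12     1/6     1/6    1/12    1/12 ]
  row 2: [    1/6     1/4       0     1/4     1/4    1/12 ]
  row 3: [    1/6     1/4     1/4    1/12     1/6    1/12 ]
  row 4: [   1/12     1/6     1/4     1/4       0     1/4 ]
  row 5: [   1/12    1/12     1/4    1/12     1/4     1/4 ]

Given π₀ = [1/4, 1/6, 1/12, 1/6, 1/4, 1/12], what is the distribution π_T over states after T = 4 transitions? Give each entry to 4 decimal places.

π = [0.1908, 0.2223, 0.1722, 0.1527, 0.1353, 0.1267]

t=0: π = [0.2500, 0.1667, 0.0833, 0.1667, 0.2500, 0.0833]
t=1: π = [0.2083, 0.2014, 0.1944, 0.1528, 0.1042, 0.1389]
t=2: π = [0.1991, 0.2170, 0.1672, 0.1499, 0.1429, 0.1238]
t=3: π = [0.1927, 0.2204, 0.1735, 0.1531, 0.1324, 0.1278]
t=4: π = [0.1908, 0.2223, 0.1722, 0.1527, 0.1353, 0.1267]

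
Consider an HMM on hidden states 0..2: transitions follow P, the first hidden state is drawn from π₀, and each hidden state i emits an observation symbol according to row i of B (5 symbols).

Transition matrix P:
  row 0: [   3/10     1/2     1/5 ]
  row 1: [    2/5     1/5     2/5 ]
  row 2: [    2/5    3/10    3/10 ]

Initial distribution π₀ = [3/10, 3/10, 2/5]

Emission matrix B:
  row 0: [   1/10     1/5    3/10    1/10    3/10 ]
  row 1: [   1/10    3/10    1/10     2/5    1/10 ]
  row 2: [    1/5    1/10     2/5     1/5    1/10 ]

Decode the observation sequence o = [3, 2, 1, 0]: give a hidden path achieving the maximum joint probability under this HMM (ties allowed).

t=0: δ = [3.000e-02, 1.200e-01, 8.000e-02]  (obs o_0=3)
t=1: δ = [1.440e-02, 2.400e-03, 1.920e-02]  ψ = [1, 1, 1]  (obs o_1=2)
t=2: δ = [1.536e-03, 2.160e-03, 5.760e-04]  ψ = [2, 0, 2]  (obs o_2=1)
t=3: δ = [8.640e-05, 7.680e-05, 1.728e-04]  ψ = [1, 0, 1]  (obs o_3=0)
backtrack: best end state = 2; path = [1, 0, 1, 2]

path = [1, 0, 1, 2]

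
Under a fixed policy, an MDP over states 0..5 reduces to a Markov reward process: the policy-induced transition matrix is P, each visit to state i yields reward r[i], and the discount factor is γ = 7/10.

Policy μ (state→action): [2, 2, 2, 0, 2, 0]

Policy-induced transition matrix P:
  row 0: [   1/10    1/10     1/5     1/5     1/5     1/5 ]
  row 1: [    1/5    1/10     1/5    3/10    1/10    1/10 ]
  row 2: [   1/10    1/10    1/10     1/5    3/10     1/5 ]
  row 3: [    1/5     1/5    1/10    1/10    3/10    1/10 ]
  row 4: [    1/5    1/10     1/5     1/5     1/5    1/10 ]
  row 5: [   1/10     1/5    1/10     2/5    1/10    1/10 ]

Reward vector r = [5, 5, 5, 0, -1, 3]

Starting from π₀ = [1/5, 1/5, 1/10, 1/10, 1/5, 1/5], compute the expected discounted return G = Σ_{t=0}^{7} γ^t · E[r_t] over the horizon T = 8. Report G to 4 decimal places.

t=0: π = [0.2000, 0.2000, 0.1000, 0.1000, 0.2000, 0.2000], E[r] = 2.9000, γ^t·E[r] = 2.900000, running G = 2.900000
t=1: π = [0.1500, 0.1300, 0.1600, 0.2500, 0.1800, 0.1300], E[r] = 2.4100, γ^t·E[r] = 1.687000, running G = 4.587000
t=2: π = [0.1560, 0.1380, 0.1460, 0.2140, 0.2150, 0.1310], E[r] = 2.3780, γ^t·E[r] = 1.165220, running G = 5.752220
t=3: π = [0.1567, 0.1345, 0.1509, 0.2186, 0.2091, 0.1302], E[r] = 2.3920, γ^t·E[r] = 0.820456, running G = 6.572676
t=4: π = [0.1562, 0.1349, 0.1500, 0.2176, 0.2105, 0.1308], E[r] = 2.3875, γ^t·E[r] = 0.573227, running G = 7.145903
t=5: π = [0.1563, 0.1348, 0.1502, 0.2179, 0.2102, 0.1306], E[r] = 2.3882, γ^t·E[r] = 0.401377, running G = 7.547280
t=6: π = [0.1563, 0.1349, 0.1501, 0.2178, 0.2103, 0.1306], E[r] = 2.3881, γ^t·E[r] = 0.280953, running G = 7.828232
t=7: π = [0.1563, 0.1348, 0.1501, 0.2178, 0.2102, 0.1306], E[r] = 2.3881, γ^t·E[r] = 0.196669, running G = 8.024901

G = 8.0249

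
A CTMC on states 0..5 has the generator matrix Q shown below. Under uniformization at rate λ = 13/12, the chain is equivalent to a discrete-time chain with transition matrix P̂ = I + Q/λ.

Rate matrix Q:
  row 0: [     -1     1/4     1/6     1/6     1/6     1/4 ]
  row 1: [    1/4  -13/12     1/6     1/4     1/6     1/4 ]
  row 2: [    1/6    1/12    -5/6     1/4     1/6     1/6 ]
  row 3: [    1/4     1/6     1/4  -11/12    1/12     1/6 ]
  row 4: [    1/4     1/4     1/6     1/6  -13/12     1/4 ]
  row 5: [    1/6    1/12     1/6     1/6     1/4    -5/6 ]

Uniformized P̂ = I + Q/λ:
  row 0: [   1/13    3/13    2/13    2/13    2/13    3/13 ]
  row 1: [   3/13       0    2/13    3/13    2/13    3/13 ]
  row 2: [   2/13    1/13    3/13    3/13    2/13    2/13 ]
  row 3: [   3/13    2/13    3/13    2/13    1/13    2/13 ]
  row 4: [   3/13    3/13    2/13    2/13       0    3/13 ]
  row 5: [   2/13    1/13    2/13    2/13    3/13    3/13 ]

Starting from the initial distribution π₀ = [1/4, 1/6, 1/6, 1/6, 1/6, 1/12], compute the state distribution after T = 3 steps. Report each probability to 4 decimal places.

π = [0.1743, 0.1290, 0.1815, 0.1774, 0.1347, 0.2031]

t=0: π = [0.2500, 0.1667, 0.1667, 0.1667, 0.1667, 0.0833]
t=1: π = [0.1731, 0.1410, 0.1795, 0.1795, 0.1218, 0.2051]
t=2: π = [0.1746, 0.1252, 0.1815, 0.1785, 0.1371, 0.2032]
t=3: π = [0.1743, 0.1290, 0.1815, 0.1774, 0.1347, 0.2031]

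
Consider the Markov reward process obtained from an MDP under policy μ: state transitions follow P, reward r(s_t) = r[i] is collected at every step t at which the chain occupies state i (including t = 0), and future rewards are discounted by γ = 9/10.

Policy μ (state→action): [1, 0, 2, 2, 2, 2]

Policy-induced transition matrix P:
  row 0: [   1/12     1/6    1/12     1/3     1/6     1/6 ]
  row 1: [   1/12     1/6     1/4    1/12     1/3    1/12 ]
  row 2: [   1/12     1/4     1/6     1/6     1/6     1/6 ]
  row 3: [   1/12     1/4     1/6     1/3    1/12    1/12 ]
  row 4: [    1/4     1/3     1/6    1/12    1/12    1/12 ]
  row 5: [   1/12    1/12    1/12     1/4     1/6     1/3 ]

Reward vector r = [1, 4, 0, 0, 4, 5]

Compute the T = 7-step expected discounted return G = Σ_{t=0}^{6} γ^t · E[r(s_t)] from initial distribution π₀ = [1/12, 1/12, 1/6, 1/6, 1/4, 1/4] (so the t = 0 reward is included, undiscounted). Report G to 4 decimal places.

t=0: π = [0.0833, 0.0833, 0.1667, 0.1667, 0.2500, 0.2500], E[r] = 2.6667, γ^t·E[r] = 2.666667, running G = 2.666667
t=1: π = [0.1250, 0.2153, 0.1458, 0.2014, 0.1458, 0.1667], E[r] = 2.4028, γ^t·E[r] = 2.162500, running G = 4.829167
t=2: π = [0.1076, 0.2060, 0.1603, 0.2049, 0.1736, 0.1476], E[r] = 2.3640, γ^t·E[r] = 1.914844, running G = 6.744010
t=3: π = [0.1123, 0.2137, 0.1626, 0.1994, 0.1695, 0.1426], E[r] = 2.3578, γ^t·E[r] = 1.718859, running G = 8.462870
t=4: π = [0.1116, 0.2132, 0.1632, 0.1986, 0.1715, 0.1419], E[r] = 2.3599, γ^t·E[r] = 1.548352, running G = 10.011222
t=5: π = [0.1119, 0.2136, 0.1633, 0.1981, 0.1714, 0.1417], E[r] = 2.3602, γ^t·E[r] = 1.393682, running G = 11.404905
t=6: π = [0.1119, 0.2135, 0.1633, 0.1981, 0.1715, 0.1417], E[r] = 2.3604, γ^t·E[r] = 1.254422, running G = 12.659327

G = 12.6593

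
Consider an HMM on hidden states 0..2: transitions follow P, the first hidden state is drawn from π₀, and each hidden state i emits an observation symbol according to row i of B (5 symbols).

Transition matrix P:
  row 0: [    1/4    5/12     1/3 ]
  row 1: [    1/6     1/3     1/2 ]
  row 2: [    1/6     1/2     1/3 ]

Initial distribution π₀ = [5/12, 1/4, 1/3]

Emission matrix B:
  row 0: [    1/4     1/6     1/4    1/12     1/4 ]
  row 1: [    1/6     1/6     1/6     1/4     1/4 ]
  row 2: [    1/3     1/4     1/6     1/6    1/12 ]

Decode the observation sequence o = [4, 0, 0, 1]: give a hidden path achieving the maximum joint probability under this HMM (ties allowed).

path = [0, 2, 1, 2]

t=0: δ = [1.042e-01, 6.250e-02, 2.778e-02]  (obs o_0=4)
t=1: δ = [6.510e-03, 7.234e-03, 1.157e-02]  ψ = [0, 0, 0]  (obs o_1=0)
t=2: δ = [4.823e-04, 9.645e-04, 1.286e-03]  ψ = [2, 2, 2]  (obs o_2=0)
t=3: δ = [3.572e-05, 1.072e-04, 1.206e-04]  ψ = [2, 2, 1]  (obs o_3=1)
backtrack: best end state = 2; path = [0, 2, 1, 2]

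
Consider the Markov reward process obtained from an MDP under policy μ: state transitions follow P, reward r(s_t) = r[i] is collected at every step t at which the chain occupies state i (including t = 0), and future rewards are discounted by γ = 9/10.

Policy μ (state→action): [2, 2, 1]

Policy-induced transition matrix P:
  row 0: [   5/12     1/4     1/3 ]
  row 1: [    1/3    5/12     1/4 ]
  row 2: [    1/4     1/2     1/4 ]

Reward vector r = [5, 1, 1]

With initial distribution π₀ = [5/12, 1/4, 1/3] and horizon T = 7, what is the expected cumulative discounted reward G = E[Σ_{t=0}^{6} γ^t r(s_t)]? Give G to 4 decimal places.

t=0: π = [0.4167, 0.2500, 0.3333], E[r] = 2.6667, γ^t·E[r] = 2.666667, running G = 2.666667
t=1: π = [0.3403, 0.3750, 0.2847], E[r] = 2.3611, γ^t·E[r] = 2.125000, running G = 4.791667
t=2: π = [0.3380, 0.3837, 0.2784], E[r] = 2.3519, γ^t·E[r] = 1.905000, running G = 6.696667
t=3: π = [0.3383, 0.3835, 0.2782], E[r] = 2.3532, γ^t·E[r] = 1.715484, running G = 8.412151
t=4: π = [0.3383, 0.3835, 0.2782], E[r] = 2.3534, γ^t·E[r] = 1.544052, running G = 9.956203
t=5: π = [0.3383, 0.3835, 0.2782], E[r] = 2.3534, γ^t·E[r] = 1.389650, running G = 11.345853
t=6: π = [0.3383, 0.3835, 0.2782], E[r] = 2.3534, γ^t·E[r] = 1.250685, running G = 12.596537

G = 12.5965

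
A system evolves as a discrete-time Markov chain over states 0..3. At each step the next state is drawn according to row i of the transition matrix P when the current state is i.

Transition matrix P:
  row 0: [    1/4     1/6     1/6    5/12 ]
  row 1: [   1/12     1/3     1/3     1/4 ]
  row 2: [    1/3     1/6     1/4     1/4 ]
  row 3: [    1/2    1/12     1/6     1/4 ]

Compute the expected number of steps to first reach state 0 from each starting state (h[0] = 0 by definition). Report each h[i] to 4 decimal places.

h = [0.0000, 3.9245, 3.0189, 2.4403]

First-step conditioning: h[0] = 0; for i ≠ 0, h[i] = 1 + Σ_k P[i][k]·h[k].
  h[1] = 1 + 1/3·h[1] + 1/3·h[2] + 1/4·h[3]
  h[2] = 1 + 1/6·h[1] + 1/4·h[2] + 1/4·h[3]
  h[3] = 1 + 1/12·h[1] + 1/6·h[2] + 1/4·h[3]
Solving the 3×3 linear system over states ≠ 0 gives exactly h = [0, 208/53, 160/53, 388/159] (h[0] = 0 is the target).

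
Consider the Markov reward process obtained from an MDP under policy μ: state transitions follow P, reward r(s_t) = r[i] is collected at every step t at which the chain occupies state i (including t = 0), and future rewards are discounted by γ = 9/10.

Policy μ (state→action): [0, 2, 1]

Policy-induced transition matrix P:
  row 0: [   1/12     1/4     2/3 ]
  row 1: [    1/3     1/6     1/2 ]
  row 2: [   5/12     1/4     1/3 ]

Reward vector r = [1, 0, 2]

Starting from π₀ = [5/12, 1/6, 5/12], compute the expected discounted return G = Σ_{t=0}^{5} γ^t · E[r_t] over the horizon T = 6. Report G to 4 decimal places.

G = 5.8366

t=0: π = [0.4167, 0.1667, 0.4167], E[r] = 1.2500, γ^t·E[r] = 1.250000, running G = 1.250000
t=1: π = [0.2639, 0.2361, 0.5000], E[r] = 1.2639, γ^t·E[r] = 1.137500, running G = 2.387500
t=2: π = [0.3090, 0.2303, 0.4606], E[r] = 1.2303, γ^t·E[r] = 0.996563, running G = 3.384063
t=3: π = [0.2945, 0.2308, 0.4747], E[r] = 1.2439, γ^t·E[r] = 0.906820, running G = 4.290883
t=4: π = [0.2993, 0.2308, 0.4700], E[r] = 1.2392, γ^t·E[r] = 0.813032, running G = 5.103915
t=5: π = [0.2977, 0.2308, 0.4716], E[r] = 1.2408, γ^t·E[r] = 0.732671, running G = 5.836586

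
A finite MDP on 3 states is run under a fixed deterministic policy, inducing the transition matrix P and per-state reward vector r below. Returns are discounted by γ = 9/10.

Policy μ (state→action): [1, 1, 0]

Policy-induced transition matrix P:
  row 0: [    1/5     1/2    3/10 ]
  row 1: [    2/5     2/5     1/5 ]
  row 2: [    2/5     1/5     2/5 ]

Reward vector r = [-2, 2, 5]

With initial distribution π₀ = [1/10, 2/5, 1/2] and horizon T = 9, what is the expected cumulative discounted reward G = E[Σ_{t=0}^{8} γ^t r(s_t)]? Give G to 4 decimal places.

G = 10.9320

t=0: π = [0.1000, 0.4000, 0.5000], E[r] = 3.1000, γ^t·E[r] = 3.100000, running G = 3.100000
t=1: π = [0.3800, 0.3100, 0.3100], E[r] = 1.4100, γ^t·E[r] = 1.269000, running G = 4.369000
t=2: π = [0.3240, 0.3760, 0.3000], E[r] = 1.6040, γ^t·E[r] = 1.299240, running G = 5.668240
t=3: π = [0.3352, 0.3724, 0.2924], E[r] = 1.5364, γ^t·E[r] = 1.120036, running G = 6.788276
t=4: π = [0.3330, 0.3750, 0.2920], E[r] = 1.5442, γ^t·E[r] = 1.013123, running G = 7.801399
t=5: π = [0.3334, 0.3749, 0.2917], E[r] = 1.5415, γ^t·E[r] = 0.910214, running G = 8.711613
t=6: π = [0.3333, 0.3750, 0.2917], E[r] = 1.5418, γ^t·E[r] = 0.819358, running G = 9.530971
t=7: π = [0.3333, 0.3750, 0.2917], E[r] = 1.5417, γ^t·E[r] = 0.737370, running G = 10.268342
t=8: π = [0.3333, 0.3750, 0.2917], E[r] = 1.5417, γ^t·E[r] = 0.663639, running G = 10.931980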